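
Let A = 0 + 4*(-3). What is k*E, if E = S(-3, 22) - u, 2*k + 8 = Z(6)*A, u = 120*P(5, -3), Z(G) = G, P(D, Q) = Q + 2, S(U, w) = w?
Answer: -5680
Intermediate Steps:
P(D, Q) = 2 + Q
A = -12 (A = 0 - 12 = -12)
u = -120 (u = 120*(2 - 3) = 120*(-1) = -120)
k = -40 (k = -4 + (6*(-12))/2 = -4 + (½)*(-72) = -4 - 36 = -40)
E = 142 (E = 22 - 1*(-120) = 22 + 120 = 142)
k*E = -40*142 = -5680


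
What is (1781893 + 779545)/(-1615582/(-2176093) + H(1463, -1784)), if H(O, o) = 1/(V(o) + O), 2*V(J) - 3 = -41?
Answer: 8048751023703896/2335076501 ≈ 3.4469e+6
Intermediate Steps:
V(J) = -19 (V(J) = 3/2 + (½)*(-41) = 3/2 - 41/2 = -19)
H(O, o) = 1/(-19 + O)
(1781893 + 779545)/(-1615582/(-2176093) + H(1463, -1784)) = (1781893 + 779545)/(-1615582/(-2176093) + 1/(-19 + 1463)) = 2561438/(-1615582*(-1/2176093) + 1/1444) = 2561438/(1615582/2176093 + 1/1444) = 2561438/(2335076501/3142278292) = 2561438*(3142278292/2335076501) = 8048751023703896/2335076501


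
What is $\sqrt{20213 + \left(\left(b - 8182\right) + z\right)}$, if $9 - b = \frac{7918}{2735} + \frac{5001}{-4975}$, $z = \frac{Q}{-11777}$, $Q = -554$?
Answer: $\frac{\sqrt{494595515877913685785719}}{6409808905} \approx 109.72$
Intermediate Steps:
$z = \frac{554}{11777}$ ($z = - \frac{554}{-11777} = \left(-554\right) \left(- \frac{1}{11777}\right) = \frac{554}{11777} \approx 0.047041$)
$b = \frac{19349062}{2721325}$ ($b = 9 - \left(\frac{7918}{2735} + \frac{5001}{-4975}\right) = 9 - \left(7918 \cdot \frac{1}{2735} + 5001 \left(- \frac{1}{4975}\right)\right) = 9 - \left(\frac{7918}{2735} - \frac{5001}{4975}\right) = 9 - \frac{5142863}{2721325} = \frac{19349062}{2721325} \approx 7.1102$)
$\sqrt{20213 + \left(\left(b - 8182\right) + z\right)} = \sqrt{20213 + \left(\left(\frac{19349062}{2721325} - 8182\right) + \frac{554}{11777}\right)} = \sqrt{20213 + \left(- \frac{22246532088}{2721325} + \frac{554}{11777}\right)} = \sqrt{20213 - \frac{261995900786326}{32049044525}} = \sqrt{\frac{385811436197499}{32049044525}} = \frac{\sqrt{494595515877913685785719}}{6409808905}$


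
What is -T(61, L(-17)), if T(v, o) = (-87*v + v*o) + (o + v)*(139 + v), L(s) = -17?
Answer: -2456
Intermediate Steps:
T(v, o) = -87*v + o*v + (139 + v)*(o + v) (T(v, o) = (-87*v + o*v) + (139 + v)*(o + v) = -87*v + o*v + (139 + v)*(o + v))
-T(61, L(-17)) = -(61² + 52*61 + 139*(-17) + 2*(-17)*61) = -(3721 + 3172 - 2363 - 2074) = -1*2456 = -2456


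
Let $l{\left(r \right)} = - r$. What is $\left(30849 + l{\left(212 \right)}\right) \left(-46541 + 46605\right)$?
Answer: $1960768$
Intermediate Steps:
$\left(30849 + l{\left(212 \right)}\right) \left(-46541 + 46605\right) = \left(30849 - 212\right) \left(-46541 + 46605\right) = \left(30849 - 212\right) 64 = 30637 \cdot 64 = 1960768$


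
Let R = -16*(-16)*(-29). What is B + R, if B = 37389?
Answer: 29965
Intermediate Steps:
R = -7424 (R = 256*(-29) = -7424)
B + R = 37389 - 7424 = 29965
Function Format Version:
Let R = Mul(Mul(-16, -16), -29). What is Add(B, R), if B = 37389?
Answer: 29965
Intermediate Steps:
R = -7424 (R = Mul(256, -29) = -7424)
Add(B, R) = Add(37389, -7424) = 29965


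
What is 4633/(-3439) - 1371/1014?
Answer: -3137577/1162382 ≈ -2.6993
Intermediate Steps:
4633/(-3439) - 1371/1014 = 4633*(-1/3439) - 1371*1/1014 = -4633/3439 - 457/338 = -3137577/1162382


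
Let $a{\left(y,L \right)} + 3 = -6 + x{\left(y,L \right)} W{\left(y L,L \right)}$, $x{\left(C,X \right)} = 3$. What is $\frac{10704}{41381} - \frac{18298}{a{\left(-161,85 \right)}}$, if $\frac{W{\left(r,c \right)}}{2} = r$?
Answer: $\frac{1636191314}{3398166339} \approx 0.48149$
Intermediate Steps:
$W{\left(r,c \right)} = 2 r$
$a{\left(y,L \right)} = -9 + 6 L y$ ($a{\left(y,L \right)} = -3 + \left(-6 + 3 \cdot 2 y L\right) = -3 + \left(-6 + 3 \cdot 2 L y\right) = -3 + \left(-6 + 6 L y\right) = -9 + 6 L y$)
$\frac{10704}{41381} - \frac{18298}{a{\left(-161,85 \right)}} = \frac{10704}{41381} - \frac{18298}{-9 + 6 \cdot 85 \left(-161\right)} = 10704 \cdot \frac{1}{41381} - \frac{18298}{-9 - 82110} = \frac{10704}{41381} - \frac{18298}{-82119} = \frac{10704}{41381} - - \frac{18298}{82119} = \frac{10704}{41381} + \frac{18298}{82119} = \frac{1636191314}{3398166339}$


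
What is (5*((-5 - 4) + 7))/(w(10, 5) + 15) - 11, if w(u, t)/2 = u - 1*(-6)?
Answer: -527/47 ≈ -11.213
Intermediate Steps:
w(u, t) = 12 + 2*u (w(u, t) = 2*(u - 1*(-6)) = 2*(u + 6) = 2*(6 + u) = 12 + 2*u)
(5*((-5 - 4) + 7))/(w(10, 5) + 15) - 11 = (5*((-5 - 4) + 7))/((12 + 2*10) + 15) - 11 = (5*(-9 + 7))/((12 + 20) + 15) - 11 = (5*(-2))/(32 + 15) - 11 = -10/47 - 11 = -527/47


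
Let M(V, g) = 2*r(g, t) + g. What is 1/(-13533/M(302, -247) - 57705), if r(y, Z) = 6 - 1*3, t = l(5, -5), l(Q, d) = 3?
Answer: -241/13893372 ≈ -1.7346e-5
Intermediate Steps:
t = 3
r(y, Z) = 3 (r(y, Z) = 6 - 3 = 3)
M(V, g) = 6 + g (M(V, g) = 2*3 + g = 6 + g)
1/(-13533/M(302, -247) - 57705) = 1/(-13533/(6 - 247) - 57705) = 1/(-13533/(-241) - 57705) = 1/(-13533*(-1/241) - 57705) = 1/(13533/241 - 57705) = 1/(-13893372/241) = -241/13893372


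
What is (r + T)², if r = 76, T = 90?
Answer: 27556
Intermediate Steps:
(r + T)² = (76 + 90)² = 166² = 27556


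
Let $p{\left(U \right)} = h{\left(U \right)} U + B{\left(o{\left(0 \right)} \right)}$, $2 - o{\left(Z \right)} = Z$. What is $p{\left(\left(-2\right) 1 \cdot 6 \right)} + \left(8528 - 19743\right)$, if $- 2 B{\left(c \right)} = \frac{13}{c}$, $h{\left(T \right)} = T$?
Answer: $- \frac{44297}{4} \approx -11074.0$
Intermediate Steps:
$o{\left(Z \right)} = 2 - Z$
$B{\left(c \right)} = - \frac{13}{2 c}$ ($B{\left(c \right)} = - \frac{13 \frac{1}{c}}{2} = - \frac{13}{2 c}$)
$p{\left(U \right)} = - \frac{13}{4} + U^{2}$ ($p{\left(U \right)} = U U - \frac{13}{2 \left(2 - 0\right)} = U^{2} - \frac{13}{2 \left(2 + 0\right)} = U^{2} - \frac{13}{2 \cdot 2} = U^{2} - \frac{13}{4} = - \frac{13}{4} + U^{2}$)
$p{\left(\left(-2\right) 1 \cdot 6 \right)} + \left(8528 - 19743\right) = \left(- \frac{13}{4} + \left(\left(-2\right) 1 \cdot 6\right)^{2}\right) + \left(8528 - 19743\right) = \left(- \frac{13}{4} + \left(\left(-2\right) 6\right)^{2}\right) + \left(8528 - 19743\right) = \left(- \frac{13}{4} + \left(-12\right)^{2}\right) - 11215 = \left(- \frac{13}{4} + 144\right) - 11215 = \frac{563}{4} - 11215 = - \frac{44297}{4}$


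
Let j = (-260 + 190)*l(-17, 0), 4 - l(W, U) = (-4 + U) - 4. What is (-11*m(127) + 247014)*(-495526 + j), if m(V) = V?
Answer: -121915927822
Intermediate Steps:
l(W, U) = 12 - U (l(W, U) = 4 - ((-4 + U) - 4) = 4 - (-8 + U) = 4 + (8 - U) = 12 - U)
j = -840 (j = (-260 + 190)*(12 - 1*0) = -70*(12 + 0) = -70*12 = -840)
(-11*m(127) + 247014)*(-495526 + j) = (-11*127 + 247014)*(-495526 - 840) = (-1397 + 247014)*(-496366) = 245617*(-496366) = -121915927822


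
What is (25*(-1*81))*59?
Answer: -119475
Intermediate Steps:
(25*(-1*81))*59 = (25*(-81))*59 = -2025*59 = -119475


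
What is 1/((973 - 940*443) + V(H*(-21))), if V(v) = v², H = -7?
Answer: -1/393838 ≈ -2.5391e-6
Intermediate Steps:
1/((973 - 940*443) + V(H*(-21))) = 1/((973 - 940*443) + (-7*(-21))²) = 1/((973 - 416420) + 147²) = 1/(-415447 + 21609) = 1/(-393838) = -1/393838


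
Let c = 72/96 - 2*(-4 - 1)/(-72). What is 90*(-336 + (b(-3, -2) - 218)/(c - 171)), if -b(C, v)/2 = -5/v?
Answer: -92384820/3067 ≈ -30122.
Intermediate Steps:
b(C, v) = 10/v (b(C, v) = -(-10)/v = 10/v)
c = 11/18 (c = 72*(1/96) - 2*(-5)*(-1/72) = 3/4 + 10*(-1/72) = 3/4 - 5/36 = 11/18 ≈ 0.61111)
90*(-336 + (b(-3, -2) - 218)/(c - 171)) = 90*(-336 + (10/(-2) - 218)/(11/18 - 171)) = 90*(-336 + (10*(-1/2) - 218)/(-3067/18)) = 90*(-336 + (-5 - 218)*(-18/3067)) = 90*(-336 - 223*(-18/3067)) = 90*(-336 + 4014/3067) = 90*(-1026498/3067) = -92384820/3067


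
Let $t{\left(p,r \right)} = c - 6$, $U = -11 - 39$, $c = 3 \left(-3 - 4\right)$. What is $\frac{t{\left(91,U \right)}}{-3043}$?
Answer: $\frac{27}{3043} \approx 0.0088728$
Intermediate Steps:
$c = -21$ ($c = 3 \left(-7\right) = -21$)
$U = -50$ ($U = -11 - 39 = -50$)
$t{\left(p,r \right)} = -27$ ($t{\left(p,r \right)} = -21 - 6 = -27$)
$\frac{t{\left(91,U \right)}}{-3043} = - \frac{27}{-3043} = \left(-27\right) \left(- \frac{1}{3043}\right) = \frac{27}{3043}$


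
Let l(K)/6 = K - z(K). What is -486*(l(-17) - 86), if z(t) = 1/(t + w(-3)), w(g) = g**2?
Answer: 182007/2 ≈ 91004.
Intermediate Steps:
z(t) = 1/(9 + t) (z(t) = 1/(t + (-3)**2) = 1/(t + 9) = 1/(9 + t))
l(K) = -6/(9 + K) + 6*K (l(K) = 6*(K - 1/(9 + K)) = -6/(9 + K) + 6*K)
-486*(l(-17) - 86) = -486*(6*(-1 - 17*(9 - 17))/(9 - 17) - 86) = -486*(6*(-1 - 17*(-8))/(-8) - 86) = -486*(6*(-1/8)*(-1 + 136) - 86) = -486*(6*(-1/8)*135 - 86) = -486*(-405/4 - 86) = -486*(-749/4) = 182007/2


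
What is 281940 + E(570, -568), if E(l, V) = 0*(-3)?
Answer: 281940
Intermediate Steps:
E(l, V) = 0
281940 + E(570, -568) = 281940 + 0 = 281940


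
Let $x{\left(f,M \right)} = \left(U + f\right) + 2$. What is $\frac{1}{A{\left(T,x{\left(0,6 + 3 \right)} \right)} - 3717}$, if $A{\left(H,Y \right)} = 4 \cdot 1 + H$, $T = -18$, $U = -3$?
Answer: $- \frac{1}{3731} \approx -0.00026802$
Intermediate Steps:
$x{\left(f,M \right)} = -1 + f$ ($x{\left(f,M \right)} = \left(-3 + f\right) + 2 = -1 + f$)
$A{\left(H,Y \right)} = 4 + H$
$\frac{1}{A{\left(T,x{\left(0,6 + 3 \right)} \right)} - 3717} = \frac{1}{\left(4 - 18\right) - 3717} = \frac{1}{-14 - 3717} = \frac{1}{-3731} = - \frac{1}{3731}$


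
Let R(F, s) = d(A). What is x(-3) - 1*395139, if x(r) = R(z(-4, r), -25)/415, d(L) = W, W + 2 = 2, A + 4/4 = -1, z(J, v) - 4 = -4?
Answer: -395139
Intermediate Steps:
z(J, v) = 0 (z(J, v) = 4 - 4 = 0)
A = -2 (A = -1 - 1 = -2)
W = 0 (W = -2 + 2 = 0)
d(L) = 0
R(F, s) = 0
x(r) = 0 (x(r) = 0/415 = 0*(1/415) = 0)
x(-3) - 1*395139 = 0 - 1*395139 = 0 - 395139 = -395139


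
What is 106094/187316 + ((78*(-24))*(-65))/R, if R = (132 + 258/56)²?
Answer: 215795871763/30450557250 ≈ 7.0868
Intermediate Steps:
R = 14630625/784 (R = (132 + 258*(1/56))² = (132 + 129/28)² = (3825/28)² = 14630625/784 ≈ 18662.)
106094/187316 + ((78*(-24))*(-65))/R = 106094/187316 + ((78*(-24))*(-65))/(14630625/784) = 106094*(1/187316) - 1872*(-65)*(784/14630625) = 53047/93658 + 121680*(784/14630625) = 53047/93658 + 2119936/325125 = 215795871763/30450557250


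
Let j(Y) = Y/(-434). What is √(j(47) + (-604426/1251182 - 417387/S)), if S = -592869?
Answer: √324266486674937915362577218/53655927863762 ≈ 0.33561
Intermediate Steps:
j(Y) = -Y/434 (j(Y) = Y*(-1/434) = -Y/434)
√(j(47) + (-604426/1251182 - 417387/S)) = √(-1/434*47 + (-604426/1251182 - 417387/(-592869))) = √(-47/434 + (-604426*1/1251182 - 417387*(-1/592869))) = √(-47/434 + (-302213/625591 + 139129/197623)) = √(-47/434 + 27313610540/123631170193) = √(6043441975289/53655927863762) = √324266486674937915362577218/53655927863762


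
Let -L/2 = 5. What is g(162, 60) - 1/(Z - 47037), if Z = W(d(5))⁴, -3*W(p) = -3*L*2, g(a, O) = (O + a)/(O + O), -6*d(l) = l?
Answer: 4179611/2259260 ≈ 1.8500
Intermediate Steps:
d(l) = -l/6
L = -10 (L = -2*5 = -10)
g(a, O) = (O + a)/(2*O) (g(a, O) = (O + a)/((2*O)) = (O + a)*(1/(2*O)) = (O + a)/(2*O))
W(p) = -20 (W(p) = -(-3*(-10))*2/3 = -10*2 = -⅓*60 = -20)
Z = 160000 (Z = (-20)⁴ = 160000)
g(162, 60) - 1/(Z - 47037) = (½)*(60 + 162)/60 - 1/(160000 - 47037) = (½)*(1/60)*222 - 1/112963 = 37/20 - 1*1/112963 = 37/20 - 1/112963 = 4179611/2259260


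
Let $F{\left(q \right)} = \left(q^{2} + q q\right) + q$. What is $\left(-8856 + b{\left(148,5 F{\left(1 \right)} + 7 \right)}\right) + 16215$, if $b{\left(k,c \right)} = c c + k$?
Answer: $7991$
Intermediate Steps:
$F{\left(q \right)} = q + 2 q^{2}$ ($F{\left(q \right)} = \left(q^{2} + q^{2}\right) + q = 2 q^{2} + q = q + 2 q^{2}$)
$b{\left(k,c \right)} = k + c^{2}$ ($b{\left(k,c \right)} = c^{2} + k = k + c^{2}$)
$\left(-8856 + b{\left(148,5 F{\left(1 \right)} + 7 \right)}\right) + 16215 = \left(-8856 + \left(148 + \left(5 \cdot 1 \left(1 + 2 \cdot 1\right) + 7\right)^{2}\right)\right) + 16215 = \left(-8856 + \left(148 + \left(5 \cdot 1 \left(1 + 2\right) + 7\right)^{2}\right)\right) + 16215 = \left(-8856 + \left(148 + \left(5 \cdot 1 \cdot 3 + 7\right)^{2}\right)\right) + 16215 = \left(-8856 + \left(148 + \left(5 \cdot 3 + 7\right)^{2}\right)\right) + 16215 = \left(-8856 + \left(148 + \left(15 + 7\right)^{2}\right)\right) + 16215 = \left(-8856 + \left(148 + 22^{2}\right)\right) + 16215 = \left(-8856 + \left(148 + 484\right)\right) + 16215 = \left(-8856 + 632\right) + 16215 = -8224 + 16215 = 7991$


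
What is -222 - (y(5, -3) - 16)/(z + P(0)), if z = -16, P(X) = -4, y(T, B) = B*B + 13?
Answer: -2217/10 ≈ -221.70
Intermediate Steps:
y(T, B) = 13 + B² (y(T, B) = B² + 13 = 13 + B²)
-222 - (y(5, -3) - 16)/(z + P(0)) = -222 - ((13 + (-3)²) - 16)/(-16 - 4) = -222 - ((13 + 9) - 16)/(-20) = -222 - (22 - 16)*(-1)/20 = -222 - 6*(-1)/20 = -222 - 1*(-3/10) = -222 + 3/10 = -2217/10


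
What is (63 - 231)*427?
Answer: -71736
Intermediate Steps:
(63 - 231)*427 = -168*427 = -71736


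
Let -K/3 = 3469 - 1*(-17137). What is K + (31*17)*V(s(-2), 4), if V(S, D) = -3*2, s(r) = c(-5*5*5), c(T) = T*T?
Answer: -64980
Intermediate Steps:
c(T) = T²
s(r) = 15625 (s(r) = (-5*5*5)² = (-25*5)² = (-125)² = 15625)
V(S, D) = -6
K = -61818 (K = -3*(3469 - 1*(-17137)) = -3*(3469 + 17137) = -3*20606 = -61818)
K + (31*17)*V(s(-2), 4) = -61818 + (31*17)*(-6) = -61818 + 527*(-6) = -61818 - 3162 = -64980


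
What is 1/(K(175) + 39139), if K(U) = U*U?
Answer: 1/69764 ≈ 1.4334e-5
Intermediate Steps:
K(U) = U²
1/(K(175) + 39139) = 1/(175² + 39139) = 1/(30625 + 39139) = 1/69764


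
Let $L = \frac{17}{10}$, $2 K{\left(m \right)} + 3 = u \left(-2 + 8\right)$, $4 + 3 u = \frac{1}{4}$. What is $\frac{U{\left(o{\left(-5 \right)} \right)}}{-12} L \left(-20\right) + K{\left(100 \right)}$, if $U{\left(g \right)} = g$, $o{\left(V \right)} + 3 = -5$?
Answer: $- \frac{335}{12} \approx -27.917$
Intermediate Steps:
$o{\left(V \right)} = -8$ ($o{\left(V \right)} = -3 - 5 = -8$)
$u = - \frac{5}{4}$ ($u = - \frac{4}{3} + \frac{1}{3 \cdot 4} = - \frac{4}{3} + \frac{1}{3} \cdot \frac{1}{4} = - \frac{4}{3} + \frac{1}{12} = - \frac{5}{4} \approx -1.25$)
$K{\left(m \right)} = - \frac{21}{4}$ ($K{\left(m \right)} = - \frac{3}{2} + \frac{\left(- \frac{5}{4}\right) \left(-2 + 8\right)}{2} = - \frac{3}{2} + \frac{\left(- \frac{5}{4}\right) 6}{2} = - \frac{3}{2} + \frac{1}{2} \left(- \frac{15}{2}\right) = - \frac{3}{2} - \frac{15}{4} = - \frac{21}{4}$)
$L = \frac{17}{10}$ ($L = 17 \cdot \frac{1}{10} = \frac{17}{10} \approx 1.7$)
$\frac{U{\left(o{\left(-5 \right)} \right)}}{-12} L \left(-20\right) + K{\left(100 \right)} = - \frac{8}{-12} \cdot \frac{17}{10} \left(-20\right) - \frac{21}{4} = \left(-8\right) \left(- \frac{1}{12}\right) \frac{17}{10} \left(-20\right) - \frac{21}{4} = \frac{2}{3} \cdot \frac{17}{10} \left(-20\right) - \frac{21}{4} = \frac{17}{15} \left(-20\right) - \frac{21}{4} = - \frac{68}{3} - \frac{21}{4} = - \frac{335}{12}$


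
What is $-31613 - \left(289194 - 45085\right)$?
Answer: $-275722$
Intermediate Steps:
$-31613 - \left(289194 - 45085\right) = -31613 - 244109 = -275722$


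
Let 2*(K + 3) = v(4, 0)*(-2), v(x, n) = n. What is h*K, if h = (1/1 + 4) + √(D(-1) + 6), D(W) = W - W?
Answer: -15 - 3*√6 ≈ -22.348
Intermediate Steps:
D(W) = 0
K = -3 (K = -3 + (0*(-2))/2 = -3 + (½)*0 = -3 + 0 = -3)
h = 5 + √6 (h = (1/1 + 4) + √(0 + 6) = (1 + 4) + √6 = 5 + √6 ≈ 7.4495)
h*K = (5 + √6)*(-3) = -15 - 3*√6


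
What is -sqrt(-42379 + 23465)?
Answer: -7*I*sqrt(386) ≈ -137.53*I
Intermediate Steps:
-sqrt(-42379 + 23465) = -sqrt(-18914) = -7*I*sqrt(386)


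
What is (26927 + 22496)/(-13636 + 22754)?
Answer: 49423/9118 ≈ 5.4204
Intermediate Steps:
(26927 + 22496)/(-13636 + 22754) = 49423/9118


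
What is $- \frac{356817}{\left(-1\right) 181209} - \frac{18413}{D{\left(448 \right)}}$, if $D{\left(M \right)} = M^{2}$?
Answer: $\frac{3251333231}{1731874816} \approx 1.8773$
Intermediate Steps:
$- \frac{356817}{\left(-1\right) 181209} - \frac{18413}{D{\left(448 \right)}} = - \frac{356817}{\left(-1\right) 181209} - \frac{18413}{448^{2}} = - \frac{356817}{-181209} - \frac{18413}{200704} = \left(-356817\right) \left(- \frac{1}{181209}\right) - \frac{18413}{200704} = \frac{118939}{60403} - \frac{18413}{200704} = \frac{3251333231}{1731874816}$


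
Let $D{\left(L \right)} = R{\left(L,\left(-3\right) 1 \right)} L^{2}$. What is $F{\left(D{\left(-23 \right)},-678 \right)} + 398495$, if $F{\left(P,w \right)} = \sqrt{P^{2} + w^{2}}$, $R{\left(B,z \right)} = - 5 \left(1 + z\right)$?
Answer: $398495 + 2 \sqrt{7110946} \approx 4.0383 \cdot 10^{5}$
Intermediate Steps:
$R{\left(B,z \right)} = -5 - 5 z$
$D{\left(L \right)} = 10 L^{2}$ ($D{\left(L \right)} = \left(-5 - 5 \left(\left(-3\right) 1\right)\right) L^{2} = \left(-5 - -15\right) L^{2} = \left(-5 + 15\right) L^{2} = 10 L^{2}$)
$F{\left(D{\left(-23 \right)},-678 \right)} + 398495 = \sqrt{\left(10 \left(-23\right)^{2}\right)^{2} + \left(-678\right)^{2}} + 398495 = \sqrt{\left(10 \cdot 529\right)^{2} + 459684} + 398495 = \sqrt{5290^{2} + 459684} + 398495 = \sqrt{27984100 + 459684} + 398495 = \sqrt{28443784} + 398495 = 2 \sqrt{7110946} + 398495 = 398495 + 2 \sqrt{7110946}$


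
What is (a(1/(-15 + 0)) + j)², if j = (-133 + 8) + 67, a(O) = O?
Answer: 758641/225 ≈ 3371.7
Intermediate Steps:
j = -58 (j = -125 + 67 = -58)
(a(1/(-15 + 0)) + j)² = (1/(-15 + 0) - 58)² = (1/(-15) - 58)² = (-1/15 - 58)² = (-871/15)² = 758641/225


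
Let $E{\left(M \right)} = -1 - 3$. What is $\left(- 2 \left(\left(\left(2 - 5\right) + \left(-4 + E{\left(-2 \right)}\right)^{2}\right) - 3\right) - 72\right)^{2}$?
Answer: $35344$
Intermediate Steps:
$E{\left(M \right)} = -4$ ($E{\left(M \right)} = -1 - 3 = -4$)
$\left(- 2 \left(\left(\left(2 - 5\right) + \left(-4 + E{\left(-2 \right)}\right)^{2}\right) - 3\right) - 72\right)^{2} = \left(- 2 \left(\left(\left(2 - 5\right) + \left(-4 - 4\right)^{2}\right) - 3\right) - 72\right)^{2} = \left(- 2 \left(\left(-3 + \left(-8\right)^{2}\right) - 3\right) - 72\right)^{2} = \left(- 2 \left(\left(-3 + 64\right) - 3\right) - 72\right)^{2} = \left(- 2 \left(61 - 3\right) - 72\right)^{2} = \left(- 2 \cdot 58 - 72\right)^{2} = \left(\left(-1\right) 116 - 72\right)^{2} = \left(-116 - 72\right)^{2} = \left(-188\right)^{2} = 35344$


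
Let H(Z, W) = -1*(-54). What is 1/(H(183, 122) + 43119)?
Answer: 1/43173 ≈ 2.3163e-5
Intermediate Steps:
H(Z, W) = 54
1/(H(183, 122) + 43119) = 1/(54 + 43119) = 1/43173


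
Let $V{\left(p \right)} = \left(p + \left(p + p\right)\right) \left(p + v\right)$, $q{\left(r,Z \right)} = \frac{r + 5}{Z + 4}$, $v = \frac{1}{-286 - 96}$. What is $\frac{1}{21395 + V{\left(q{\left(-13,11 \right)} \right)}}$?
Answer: $\frac{14325}{306495659} \approx 4.6738 \cdot 10^{-5}$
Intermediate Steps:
$v = - \frac{1}{382}$ ($v = \frac{1}{-382} = - \frac{1}{382} \approx -0.0026178$)
$q{\left(r,Z \right)} = \frac{5 + r}{4 + Z}$
$V{\left(p \right)} = 3 p \left(- \frac{1}{382} + p\right)$ ($V{\left(p \right)} = \left(p + \left(p + p\right)\right) \left(p - \frac{1}{382}\right) = \left(p + 2 p\right) \left(- \frac{1}{382} + p\right) = 3 p \left(- \frac{1}{382} + p\right)$)
$\frac{1}{21395 + V{\left(q{\left(-13,11 \right)} \right)}} = \frac{1}{21395 + \frac{3 \frac{5 - 13}{4 + 11} \left(-1 + 382 \frac{5 - 13}{4 + 11}\right)}{382}} = \frac{1}{21395 + \frac{3 \cdot \frac{1}{15} \left(-8\right) \left(-1 + 382 \cdot \frac{1}{15} \left(-8\right)\right)}{382}} = \frac{1}{21395 + \frac{3}{382} \left(- \frac{8}{15}\right) \left(-1 + 382 \left(- \frac{8}{15}\right)\right)} = \frac{1}{21395 + \frac{3}{382} \left(- \frac{8}{15}\right) \left(-1 - \frac{3056}{15}\right)} = \frac{1}{21395 + \frac{3}{382} \left(- \frac{8}{15}\right) \left(- \frac{3071}{15}\right)} = \frac{1}{21395 + \frac{12284}{14325}} = \frac{1}{\frac{306495659}{14325}} = \frac{14325}{306495659}$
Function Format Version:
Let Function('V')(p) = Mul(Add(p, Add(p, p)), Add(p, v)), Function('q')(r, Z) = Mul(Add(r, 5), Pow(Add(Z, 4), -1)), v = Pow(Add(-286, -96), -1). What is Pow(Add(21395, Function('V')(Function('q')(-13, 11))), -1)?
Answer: Rational(14325, 306495659) ≈ 4.6738e-5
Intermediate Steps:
v = Rational(-1, 382) (v = Pow(-382, -1) = Rational(-1, 382) ≈ -0.0026178)
Function('q')(r, Z) = Mul(Pow(Add(4, Z), -1), Add(5, r)) (Function('q')(r, Z) = Mul(Add(5, r), Pow(Add(4, Z), -1)) = Mul(Pow(Add(4, Z), -1), Add(5, r)))
Function('V')(p) = Mul(3, p, Add(Rational(-1, 382), p)) (Function('V')(p) = Mul(Add(p, Add(p, p)), Add(p, Rational(-1, 382))) = Mul(Add(p, Mul(2, p)), Add(Rational(-1, 382), p)) = Mul(Mul(3, p), Add(Rational(-1, 382), p)) = Mul(3, p, Add(Rational(-1, 382), p)))
Pow(Add(21395, Function('V')(Function('q')(-13, 11))), -1) = Pow(Add(21395, Mul(Rational(3, 382), Mul(Pow(Add(4, 11), -1), Add(5, -13)), Add(-1, Mul(382, Mul(Pow(Add(4, 11), -1), Add(5, -13)))))), -1) = Pow(Add(21395, Mul(Rational(3, 382), Mul(Pow(15, -1), -8), Add(-1, Mul(382, Mul(Pow(15, -1), -8))))), -1) = Pow(Add(21395, Mul(Rational(3, 382), Mul(Rational(1, 15), -8), Add(-1, Mul(382, Mul(Rational(1, 15), -8))))), -1) = Pow(Add(21395, Mul(Rational(3, 382), Rational(-8, 15), Add(-1, Mul(382, Rational(-8, 15))))), -1) = Pow(Add(21395, Mul(Rational(3, 382), Rational(-8, 15), Add(-1, Rational(-3056, 15)))), -1) = Pow(Add(21395, Mul(Rational(3, 382), Rational(-8, 15), Rational(-3071, 15))), -1) = Pow(Add(21395, Rational(12284, 14325)), -1) = Pow(Rational(306495659, 14325), -1) = Rational(14325, 306495659)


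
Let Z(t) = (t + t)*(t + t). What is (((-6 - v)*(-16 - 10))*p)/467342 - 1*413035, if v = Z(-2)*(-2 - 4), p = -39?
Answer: -96514255855/233671 ≈ -4.1304e+5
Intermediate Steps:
Z(t) = 4*t² (Z(t) = (2*t)*(2*t) = 4*t²)
v = -96 (v = (4*(-2)²)*(-2 - 4) = (4*4)*(-6) = 16*(-6) = -96)
(((-6 - v)*(-16 - 10))*p)/467342 - 1*413035 = (((-6 - 1*(-96))*(-16 - 10))*(-39))/467342 - 1*413035 = (((-6 + 96)*(-26))*(-39))*(1/467342) - 413035 = ((90*(-26))*(-39))*(1/467342) - 413035 = -2340*(-39)*(1/467342) - 413035 = 91260*(1/467342) - 413035 = 45630/233671 - 413035 = -96514255855/233671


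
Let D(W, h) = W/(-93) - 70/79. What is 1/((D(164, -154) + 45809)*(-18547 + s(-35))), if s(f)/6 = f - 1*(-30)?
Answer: -7347/6251889777289 ≈ -1.1752e-9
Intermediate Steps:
D(W, h) = -70/79 - W/93 (D(W, h) = W*(-1/93) - 70*1/79 = -W/93 - 70/79 = -70/79 - W/93)
s(f) = 180 + 6*f (s(f) = 6*(f - 1*(-30)) = 6*(f + 30) = 6*(30 + f) = 180 + 6*f)
1/((D(164, -154) + 45809)*(-18547 + s(-35))) = 1/(((-70/79 - 1/93*164) + 45809)*(-18547 + (180 + 6*(-35)))) = 1/(((-70/79 - 164/93) + 45809)*(-18547 + (180 - 210))) = 1/((-19466/7347 + 45809)*(-18547 - 30)) = 1/((336539257/7347)*(-18577)) = 1/(-6251889777289/7347) = -7347/6251889777289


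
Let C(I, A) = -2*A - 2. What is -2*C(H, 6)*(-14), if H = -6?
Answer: -392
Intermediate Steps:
C(I, A) = -2 - 2*A
-2*C(H, 6)*(-14) = -2*(-2 - 2*6)*(-14) = -2*(-2 - 12)*(-14) = -2*(-14)*(-14) = 28*(-14) = -392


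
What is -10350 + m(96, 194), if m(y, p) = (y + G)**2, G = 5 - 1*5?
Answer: -1134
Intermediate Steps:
G = 0 (G = 5 - 5 = 0)
m(y, p) = y**2 (m(y, p) = (y + 0)**2 = y**2)
-10350 + m(96, 194) = -10350 + 96**2 = -10350 + 9216 = -1134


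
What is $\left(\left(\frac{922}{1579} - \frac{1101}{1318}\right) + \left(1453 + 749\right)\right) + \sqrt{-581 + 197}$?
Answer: $\frac{4582107361}{2081122} + 8 i \sqrt{6} \approx 2201.8 + 19.596 i$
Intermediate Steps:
$\left(\left(\frac{922}{1579} - \frac{1101}{1318}\right) + \left(1453 + 749\right)\right) + \sqrt{-581 + 197} = \left(\left(922 \cdot \frac{1}{1579} - \frac{1101}{1318}\right) + 2202\right) + \sqrt{-384} = \left(\left(\frac{922}{1579} - \frac{1101}{1318}\right) + 2202\right) + 8 i \sqrt{6} = \left(- \frac{523283}{2081122} + 2202\right) + 8 i \sqrt{6} = \frac{4582107361}{2081122} + 8 i \sqrt{6}$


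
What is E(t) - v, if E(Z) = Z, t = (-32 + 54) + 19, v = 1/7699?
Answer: 315658/7699 ≈ 41.000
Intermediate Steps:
v = 1/7699 ≈ 0.00012989
t = 41 (t = 22 + 19 = 41)
E(t) - v = 41 - 1*1/7699 = 41 - 1/7699 = 315658/7699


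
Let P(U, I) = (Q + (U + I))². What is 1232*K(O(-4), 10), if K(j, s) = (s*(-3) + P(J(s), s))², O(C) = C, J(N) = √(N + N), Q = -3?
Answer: 6703312 + 2690688*√5 ≈ 1.2720e+7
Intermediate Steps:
J(N) = √2*√N (J(N) = √(2*N) = √2*√N)
P(U, I) = (-3 + I + U)² (P(U, I) = (-3 + (U + I))² = (-3 + (I + U))² = (-3 + I + U)²)
K(j, s) = ((-3 + s + √2*√s)² - 3*s)² (K(j, s) = (s*(-3) + (-3 + s + √2*√s)²)² = (-3*s + (-3 + s + √2*√s)²)² = ((-3 + s + √2*√s)² - 3*s)²)
1232*K(O(-4), 10) = 1232*(-(-3 + 10 + √2*√10)² + 3*10)² = 1232*(-(-3 + 10 + 2*√5)² + 30)² = 1232*(-(7 + 2*√5)² + 30)² = 1232*(30 - (7 + 2*√5)²)²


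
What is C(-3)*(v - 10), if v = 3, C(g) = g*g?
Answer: -63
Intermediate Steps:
C(g) = g²
C(-3)*(v - 10) = (-3)²*(3 - 10) = 9*(-7) = -63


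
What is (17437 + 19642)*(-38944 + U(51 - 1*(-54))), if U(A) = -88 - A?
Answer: -1451160823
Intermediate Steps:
(17437 + 19642)*(-38944 + U(51 - 1*(-54))) = (17437 + 19642)*(-38944 + (-88 - (51 - 1*(-54)))) = 37079*(-38944 + (-88 - (51 + 54))) = 37079*(-38944 + (-88 - 1*105)) = 37079*(-38944 + (-88 - 105)) = 37079*(-38944 - 193) = 37079*(-39137) = -1451160823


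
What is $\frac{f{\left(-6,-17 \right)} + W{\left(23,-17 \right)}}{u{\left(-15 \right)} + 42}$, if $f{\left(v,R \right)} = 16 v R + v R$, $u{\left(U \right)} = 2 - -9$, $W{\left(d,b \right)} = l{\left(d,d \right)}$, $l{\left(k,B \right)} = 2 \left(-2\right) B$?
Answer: $\frac{1642}{53} \approx 30.981$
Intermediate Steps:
$l{\left(k,B \right)} = - 4 B$
$W{\left(d,b \right)} = - 4 d$
$u{\left(U \right)} = 11$ ($u{\left(U \right)} = 2 + 9 = 11$)
$f{\left(v,R \right)} = 17 R v$ ($f{\left(v,R \right)} = 16 R v + R v = 17 R v$)
$\frac{f{\left(-6,-17 \right)} + W{\left(23,-17 \right)}}{u{\left(-15 \right)} + 42} = \frac{17 \left(-17\right) \left(-6\right) - 92}{11 + 42} = \frac{1734 - 92}{53} = 1642 \cdot \frac{1}{53} = \frac{1642}{53}$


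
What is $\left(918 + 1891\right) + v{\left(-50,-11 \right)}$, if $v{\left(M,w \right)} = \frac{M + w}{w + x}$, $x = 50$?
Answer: $\frac{109490}{39} \approx 2807.4$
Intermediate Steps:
$v{\left(M,w \right)} = \frac{M + w}{50 + w}$ ($v{\left(M,w \right)} = \frac{M + w}{w + 50} = \frac{M + w}{50 + w}$)
$\left(918 + 1891\right) + v{\left(-50,-11 \right)} = \left(918 + 1891\right) + \frac{-50 - 11}{50 - 11} = 2809 + \frac{1}{39} \left(-61\right) = 2809 - \frac{61}{39} = \frac{109490}{39}$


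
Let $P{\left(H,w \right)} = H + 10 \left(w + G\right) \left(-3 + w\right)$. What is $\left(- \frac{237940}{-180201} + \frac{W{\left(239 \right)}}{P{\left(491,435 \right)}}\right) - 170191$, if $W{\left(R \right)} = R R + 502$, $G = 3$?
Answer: $- \frac{58044473765713378}{341057602851} \approx -1.7019 \cdot 10^{5}$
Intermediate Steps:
$W{\left(R \right)} = 502 + R^{2}$ ($W{\left(R \right)} = R^{2} + 502 = 502 + R^{2}$)
$P{\left(H,w \right)} = H + 10 \left(-3 + w\right) \left(3 + w\right)$ ($P{\left(H,w \right)} = H + 10 \left(w + 3\right) \left(-3 + w\right) = H + 10 \left(3 + w\right) \left(-3 + w\right) = H + 10 \left(-3 + w\right) \left(3 + w\right)$)
$\left(- \frac{237940}{-180201} + \frac{W{\left(239 \right)}}{P{\left(491,435 \right)}}\right) - 170191 = \left(- \frac{237940}{-180201} + \frac{502 + 239^{2}}{-90 + 491 + 10 \cdot 435^{2}}\right) - 170191 = \left(\left(-237940\right) \left(- \frac{1}{180201}\right) + \frac{502 + 57121}{-90 + 491 + 10 \cdot 189225}\right) - 170191 = \left(\frac{237940}{180201} + \frac{57623}{-90 + 491 + 1892250}\right) - 170191 = \left(\frac{237940}{180201} + \frac{57623}{1892651}\right) - 170191 = \frac{460721101163}{341057602851} - 170191 = - \frac{58044473765713378}{341057602851}$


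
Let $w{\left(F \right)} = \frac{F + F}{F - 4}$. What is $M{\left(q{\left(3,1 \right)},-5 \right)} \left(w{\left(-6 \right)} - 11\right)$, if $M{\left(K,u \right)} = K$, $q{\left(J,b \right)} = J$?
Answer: $- \frac{147}{5} \approx -29.4$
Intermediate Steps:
$w{\left(F \right)} = \frac{2 F}{-4 + F}$
$M{\left(q{\left(3,1 \right)},-5 \right)} \left(w{\left(-6 \right)} - 11\right) = 3 \left(2 \left(-6\right) \frac{1}{-4 - 6} - 11\right) = 3 \left(2 \left(-6\right) \frac{1}{-10} - 11\right) = 3 \left(2 \left(-6\right) \left(- \frac{1}{10}\right) - 11\right) = 3 \left(\frac{6}{5} - 11\right) = 3 \left(- \frac{49}{5}\right) = - \frac{147}{5}$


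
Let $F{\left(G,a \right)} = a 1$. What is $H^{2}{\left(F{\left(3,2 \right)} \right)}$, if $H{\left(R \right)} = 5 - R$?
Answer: $9$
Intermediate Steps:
$F{\left(G,a \right)} = a$
$H^{2}{\left(F{\left(3,2 \right)} \right)} = \left(5 - 2\right)^{2} = 3^{2} = 9$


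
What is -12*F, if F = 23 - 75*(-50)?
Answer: -45276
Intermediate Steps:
F = 3773 (F = 23 + 3750 = 3773)
-12*F = -12*3773 = -45276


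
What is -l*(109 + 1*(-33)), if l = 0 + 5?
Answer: -380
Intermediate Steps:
l = 5
-l*(109 + 1*(-33)) = -5*(109 + 1*(-33)) = -5*(109 - 33) = -5*76 = -1*380 = -380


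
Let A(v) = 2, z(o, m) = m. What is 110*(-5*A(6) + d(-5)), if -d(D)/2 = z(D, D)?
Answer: 0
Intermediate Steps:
d(D) = -2*D
110*(-5*A(6) + d(-5)) = 110*(-5*2 - 2*(-5)) = 110*(-10 + 10) = 110*0 = 0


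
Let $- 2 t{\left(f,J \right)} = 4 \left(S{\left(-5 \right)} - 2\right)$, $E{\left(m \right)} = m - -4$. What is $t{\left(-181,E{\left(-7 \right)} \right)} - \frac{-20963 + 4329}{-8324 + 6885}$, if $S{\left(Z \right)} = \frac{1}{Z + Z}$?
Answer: $- \frac{52951}{7195} \approx -7.3594$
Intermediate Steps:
$E{\left(m \right)} = 4 + m$ ($E{\left(m \right)} = m + 4 = 4 + m$)
$S{\left(Z \right)} = \frac{1}{2 Z}$
$t{\left(f,J \right)} = \frac{21}{5}$ ($t{\left(f,J \right)} = - \frac{4 \left(\frac{1}{2 \left(-5\right)} - 2\right)}{2} = - \frac{4 \left(\frac{1}{2} \left(- \frac{1}{5}\right) - 2\right)}{2} = - \frac{4 \left(- \frac{1}{10} - 2\right)}{2} = - \frac{4 \left(- \frac{21}{10}\right)}{2} = \left(- \frac{1}{2}\right) \left(- \frac{42}{5}\right) = \frac{21}{5}$)
$t{\left(-181,E{\left(-7 \right)} \right)} - \frac{-20963 + 4329}{-8324 + 6885} = \frac{21}{5} - \frac{-20963 + 4329}{-8324 + 6885} = \frac{21}{5} - - \frac{16634}{-1439} = \frac{21}{5} - \left(-16634\right) \left(- \frac{1}{1439}\right) = \frac{21}{5} - \frac{16634}{1439} = - \frac{52951}{7195}$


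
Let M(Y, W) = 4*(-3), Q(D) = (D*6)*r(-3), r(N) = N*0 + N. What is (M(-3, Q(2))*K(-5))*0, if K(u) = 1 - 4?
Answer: 0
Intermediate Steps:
r(N) = N (r(N) = 0 + N = N)
K(u) = -3
Q(D) = -18*D (Q(D) = (D*6)*(-3) = (6*D)*(-3) = -18*D)
M(Y, W) = -12
(M(-3, Q(2))*K(-5))*0 = -12*(-3)*0 = 36*0 = 0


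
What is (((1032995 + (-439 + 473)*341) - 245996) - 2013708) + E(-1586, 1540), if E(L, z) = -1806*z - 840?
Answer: -3997195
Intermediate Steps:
E(L, z) = -840 - 1806*z
(((1032995 + (-439 + 473)*341) - 245996) - 2013708) + E(-1586, 1540) = (((1032995 + (-439 + 473)*341) - 245996) - 2013708) + (-840 - 1806*1540) = (((1032995 + 34*341) - 245996) - 2013708) + (-840 - 2781240) = (((1032995 + 11594) - 245996) - 2013708) - 2782080 = ((1044589 - 245996) - 2013708) - 2782080 = (798593 - 2013708) - 2782080 = -1215115 - 2782080 = -3997195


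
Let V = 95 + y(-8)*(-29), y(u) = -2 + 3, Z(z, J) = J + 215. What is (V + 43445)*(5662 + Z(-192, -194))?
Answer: 247273013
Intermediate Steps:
Z(z, J) = 215 + J
y(u) = 1
V = 66 (V = 95 + 1*(-29) = 95 - 29 = 66)
(V + 43445)*(5662 + Z(-192, -194)) = (66 + 43445)*(5662 + (215 - 194)) = 43511*(5662 + 21) = 43511*5683 = 247273013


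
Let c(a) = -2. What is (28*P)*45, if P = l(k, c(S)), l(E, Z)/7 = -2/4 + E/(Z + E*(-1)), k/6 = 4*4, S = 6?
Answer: -13050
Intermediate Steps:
k = 96 (k = 6*(4*4) = 6*16 = 96)
l(E, Z) = -7/2 + 7*E/(Z - E) (l(E, Z) = 7*(-2/4 + E/(Z + E*(-1))) = 7*(-2*¼ + E/(Z - E)) = 7*(-½ + E/(Z - E)) = -7/2 + 7*E/(Z - E))
P = -145/14 (P = 7*(-2 - 3*96)/(2*(96 - 1*(-2))) = 7*(-2 - 288)/(2*(96 + 2)) = (7/2)*(-290)/98 = (7/2)*(1/98)*(-290) = -145/14 ≈ -10.357)
(28*P)*45 = (28*(-145/14))*45 = -290*45 = -13050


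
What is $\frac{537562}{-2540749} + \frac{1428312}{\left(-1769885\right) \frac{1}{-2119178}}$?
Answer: $\frac{7690458470796804094}{4496833543865} \approx 1.7102 \cdot 10^{6}$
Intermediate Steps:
$\frac{537562}{-2540749} + \frac{1428312}{\left(-1769885\right) \frac{1}{-2119178}} = 537562 \left(- \frac{1}{2540749}\right) + \frac{1428312}{\left(-1769885\right) \left(- \frac{1}{2119178}\right)} = - \frac{537562}{2540749} + \frac{1428312}{\frac{1769885}{2119178}} = - \frac{537562}{2540749} + 1428312 \cdot \frac{2119178}{1769885} = - \frac{537562}{2540749} + \frac{3026847367536}{1769885} = \frac{7690458470796804094}{4496833543865}$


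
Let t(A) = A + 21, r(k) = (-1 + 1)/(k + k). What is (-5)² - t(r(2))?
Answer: 4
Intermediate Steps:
r(k) = 0 (r(k) = 0/((2*k)) = 0*(1/(2*k)) = 0)
t(A) = 21 + A
(-5)² - t(r(2)) = (-5)² - (21 + 0) = 25 - 1*21 = 25 - 21 = 4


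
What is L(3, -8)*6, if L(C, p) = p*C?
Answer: -144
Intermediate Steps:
L(C, p) = C*p
L(3, -8)*6 = (3*(-8))*6 = -24*6 = -144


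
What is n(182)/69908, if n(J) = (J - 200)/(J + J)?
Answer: -9/12723256 ≈ -7.0737e-7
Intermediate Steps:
n(J) = (-200 + J)/(2*J) (n(J) = (-200 + J)/((2*J)) = (-200 + J)*(1/(2*J)) = (-200 + J)/(2*J))
n(182)/69908 = ((½)*(-200 + 182)/182)/69908 = ((½)*(1/182)*(-18))*(1/69908) = -9/182*1/69908 = -9/12723256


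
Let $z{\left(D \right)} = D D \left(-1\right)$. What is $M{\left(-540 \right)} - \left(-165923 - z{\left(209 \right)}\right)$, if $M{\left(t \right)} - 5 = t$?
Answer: $121707$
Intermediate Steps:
$M{\left(t \right)} = 5 + t$
$z{\left(D \right)} = - D^{2}$ ($z{\left(D \right)} = D^{2} \left(-1\right) = - D^{2}$)
$M{\left(-540 \right)} - \left(-165923 - z{\left(209 \right)}\right) = \left(5 - 540\right) - \left(-165923 - - 209^{2}\right) = -535 - \left(-165923 - \left(-1\right) 43681\right) = -535 - \left(-165923 - -43681\right) = -535 - \left(-165923 + 43681\right) = -535 - -122242 = -535 + 122242 = 121707$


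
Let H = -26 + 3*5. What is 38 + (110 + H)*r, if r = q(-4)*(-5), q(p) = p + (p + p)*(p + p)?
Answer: -29662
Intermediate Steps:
q(p) = p + 4*p² (q(p) = p + (2*p)*(2*p) = p + 4*p²)
r = -300 (r = -4*(1 + 4*(-4))*(-5) = -4*(1 - 16)*(-5) = -4*(-15)*(-5) = 60*(-5) = -300)
H = -11 (H = -26 + 15 = -11)
38 + (110 + H)*r = 38 + (110 - 11)*(-300) = 38 + 99*(-300) = 38 - 29700 = -29662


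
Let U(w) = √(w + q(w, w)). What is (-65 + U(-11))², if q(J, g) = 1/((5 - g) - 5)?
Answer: 46355/11 - 260*I*√330/11 ≈ 4214.1 - 429.38*I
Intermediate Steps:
q(J, g) = -1/g (q(J, g) = 1/(-g) = -1/g)
U(w) = √(w - 1/w)
(-65 + U(-11))² = (-65 + √(-11 - 1/(-11)))² = (-65 + √(-11 - 1*(-1/11)))² = (-65 + √(-11 + 1/11))² = (-65 + √(-120/11))² = (-65 + 2*I*√330/11)²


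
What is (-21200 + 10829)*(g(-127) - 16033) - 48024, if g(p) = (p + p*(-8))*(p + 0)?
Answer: 1337147232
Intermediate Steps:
g(p) = -7*p**2 (g(p) = (p - 8*p)*p = (-7*p)*p = -7*p**2)
(-21200 + 10829)*(g(-127) - 16033) - 48024 = (-21200 + 10829)*(-7*(-127)**2 - 16033) - 48024 = -10371*(-7*16129 - 16033) - 48024 = -10371*(-112903 - 16033) - 48024 = -10371*(-128936) - 48024 = 1337195256 - 48024 = 1337147232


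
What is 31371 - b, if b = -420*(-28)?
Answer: 19611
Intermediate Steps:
b = 11760 (b = -84*(-140) = 11760)
31371 - b = 31371 - 1*11760 = 31371 - 11760 = 19611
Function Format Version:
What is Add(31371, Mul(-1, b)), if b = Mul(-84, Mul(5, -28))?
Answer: 19611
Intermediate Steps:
b = 11760 (b = Mul(-84, -140) = 11760)
Add(31371, Mul(-1, b)) = Add(31371, Mul(-1, 11760)) = Add(31371, -11760) = 19611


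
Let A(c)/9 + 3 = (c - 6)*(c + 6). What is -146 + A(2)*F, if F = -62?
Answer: 19384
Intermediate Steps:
A(c) = -27 + 9*(-6 + c)*(6 + c) (A(c) = -27 + 9*((c - 6)*(c + 6)) = -27 + 9*((-6 + c)*(6 + c)) = -27 + 9*(-6 + c)*(6 + c))
-146 + A(2)*F = -146 + (-351 + 9*2²)*(-62) = -146 + (-351 + 9*4)*(-62) = -146 + (-351 + 36)*(-62) = -146 - 315*(-62) = -146 + 19530 = 19384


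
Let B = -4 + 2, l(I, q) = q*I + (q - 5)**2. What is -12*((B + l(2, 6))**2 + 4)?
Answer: -1500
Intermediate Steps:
l(I, q) = (-5 + q)**2 + I*q (l(I, q) = I*q + (-5 + q)**2 = (-5 + q)**2 + I*q)
B = -2
-12*((B + l(2, 6))**2 + 4) = -12*((-2 + ((-5 + 6)**2 + 2*6))**2 + 4) = -12*((-2 + (1**2 + 12))**2 + 4) = -12*((-2 + (1 + 12))**2 + 4) = -12*((-2 + 13)**2 + 4) = -12*(11**2 + 4) = -12*(121 + 4) = -12*125 = -1500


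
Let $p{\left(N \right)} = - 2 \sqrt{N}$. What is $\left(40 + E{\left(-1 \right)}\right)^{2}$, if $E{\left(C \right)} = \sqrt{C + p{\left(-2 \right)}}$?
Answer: $\left(40 + \sqrt{-1 - 2 i \sqrt{2}}\right)^{2} \approx 1679.0 - 115.97 i$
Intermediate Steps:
$E{\left(C \right)} = \sqrt{C - 2 i \sqrt{2}}$ ($E{\left(C \right)} = \sqrt{C - 2 \sqrt{-2}} = \sqrt{C - 2 i \sqrt{2}}$)
$\left(40 + E{\left(-1 \right)}\right)^{2} = \left(40 + \sqrt{-1 - 2 i \sqrt{2}}\right)^{2}$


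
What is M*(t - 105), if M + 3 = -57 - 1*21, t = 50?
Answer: 4455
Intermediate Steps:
M = -81 (M = -3 + (-57 - 1*21) = -3 + (-57 - 21) = -3 - 78 = -81)
M*(t - 105) = -81*(50 - 105) = -81*(-55) = 4455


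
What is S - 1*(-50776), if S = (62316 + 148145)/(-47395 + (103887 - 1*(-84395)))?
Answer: 7153888773/140887 ≈ 50778.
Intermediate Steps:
S = 210461/140887 (S = 210461/(-47395 + (103887 + 84395)) = 210461/(-47395 + 188282) = 210461/140887 ≈ 1.4938)
S - 1*(-50776) = 210461/140887 - 1*(-50776) = 210461/140887 + 50776 = 7153888773/140887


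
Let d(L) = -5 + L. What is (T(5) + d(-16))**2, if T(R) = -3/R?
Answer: 11664/25 ≈ 466.56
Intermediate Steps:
(T(5) + d(-16))**2 = (-3/5 + (-5 - 16))**2 = (-3*1/5 - 21)**2 = (-3/5 - 21)**2 = (-108/5)**2 = 11664/25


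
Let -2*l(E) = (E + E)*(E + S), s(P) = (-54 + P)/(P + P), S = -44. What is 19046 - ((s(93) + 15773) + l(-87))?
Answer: 909527/62 ≈ 14670.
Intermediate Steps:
s(P) = (-54 + P)/(2*P) (s(P) = (-54 + P)/((2*P)) = (-54 + P)*(1/(2*P)) = (-54 + P)/(2*P))
l(E) = -E*(-44 + E) (l(E) = -(E + E)*(E - 44)/2 = -2*E*(-44 + E)/2 = -E*(-44 + E))
19046 - ((s(93) + 15773) + l(-87)) = 19046 - (((½)*(-54 + 93)/93 + 15773) - 87*(44 - 1*(-87))) = 19046 - (((½)*(1/93)*39 + 15773) - 87*(44 + 87)) = 19046 - ((13/62 + 15773) - 87*131) = 19046 - (977939/62 - 11397) = 19046 - 1*271325/62 = 19046 - 271325/62 = 909527/62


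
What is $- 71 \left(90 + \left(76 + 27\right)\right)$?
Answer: $-13703$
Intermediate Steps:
$- 71 \left(90 + \left(76 + 27\right)\right) = - 71 \left(90 + 103\right) = \left(-71\right) 193 = -13703$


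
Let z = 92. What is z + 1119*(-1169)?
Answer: -1308019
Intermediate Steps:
z + 1119*(-1169) = 92 + 1119*(-1169) = 92 - 1308111 = -1308019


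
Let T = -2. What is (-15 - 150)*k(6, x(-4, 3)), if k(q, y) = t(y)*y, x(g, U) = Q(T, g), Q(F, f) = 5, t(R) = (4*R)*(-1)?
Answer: 16500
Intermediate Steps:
t(R) = -4*R
x(g, U) = 5
k(q, y) = -4*y² (k(q, y) = (-4*y)*y = -4*y²)
(-15 - 150)*k(6, x(-4, 3)) = (-15 - 150)*(-4*5²) = -(-660)*25 = -165*(-100) = 16500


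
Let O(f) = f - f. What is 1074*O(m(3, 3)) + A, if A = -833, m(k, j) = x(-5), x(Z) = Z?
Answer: -833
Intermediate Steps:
m(k, j) = -5
O(f) = 0
1074*O(m(3, 3)) + A = 1074*0 - 833 = 0 - 833 = -833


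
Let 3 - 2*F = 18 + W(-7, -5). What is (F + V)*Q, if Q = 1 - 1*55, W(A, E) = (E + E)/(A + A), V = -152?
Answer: 60426/7 ≈ 8632.3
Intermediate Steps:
W(A, E) = E/A (W(A, E) = (2*E)/((2*A)) = (2*E)*(1/(2*A)) = E/A)
F = -55/7 (F = 3/2 - (18 - 5/(-7))/2 = 3/2 - (18 - 5*(-⅐))/2 = 3/2 - (18 + 5/7)/2 = 3/2 - ½*131/7 = 3/2 - 131/14 = -55/7 ≈ -7.8571)
Q = -54 (Q = 1 - 55 = -54)
(F + V)*Q = (-55/7 - 152)*(-54) = -1119/7*(-54) = 60426/7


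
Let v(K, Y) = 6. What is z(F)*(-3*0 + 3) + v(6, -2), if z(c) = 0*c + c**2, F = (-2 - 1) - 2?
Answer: 81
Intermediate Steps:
F = -5 (F = -3 - 2 = -5)
z(c) = c**2 (z(c) = 0 + c**2 = c**2)
z(F)*(-3*0 + 3) + v(6, -2) = (-5)**2*(-3*0 + 3) + 6 = 25*(0 + 3) + 6 = 25*3 + 6 = 75 + 6 = 81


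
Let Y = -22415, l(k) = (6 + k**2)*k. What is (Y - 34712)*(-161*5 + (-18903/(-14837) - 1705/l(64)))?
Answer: 25549158905971741/556446848 ≈ 4.5915e+7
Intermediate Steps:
l(k) = k*(6 + k**2)
(Y - 34712)*(-161*5 + (-18903/(-14837) - 1705/l(64))) = (-22415 - 34712)*(-161*5 + (-18903/(-14837) - 1705*1/(64*(6 + 64**2)))) = -57127*(-805 + (-18903*(-1/14837) - 1705*1/(64*(6 + 4096)))) = -57127*(-805 + (18903/14837 - 1705/(64*4102))) = -57127*(-805 + (18903/14837 - 1705/262528)) = -57127*(-805 + 4937269699/3895127936) = -57127*(-3130640718781/3895127936) = 25549158905971741/556446848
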